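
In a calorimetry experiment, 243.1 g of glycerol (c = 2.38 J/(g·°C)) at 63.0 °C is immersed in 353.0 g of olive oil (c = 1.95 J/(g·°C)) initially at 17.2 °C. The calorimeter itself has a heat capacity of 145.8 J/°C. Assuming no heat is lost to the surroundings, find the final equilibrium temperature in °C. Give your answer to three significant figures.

Heat lost by glycerol = heat gained by olive oil + calorimeter.
(243.1)(2.38)(63.0 − T) = [(353.0)(1.95) + 145.8](T − 17.2)
578.578 (63.0 − T) = 834.15 (T − 17.2)
36450 − 578.578 T = 834.15 T − 14347
50797 = 1412.728 T
T = 35.96 °C

T_f = 36.0 °C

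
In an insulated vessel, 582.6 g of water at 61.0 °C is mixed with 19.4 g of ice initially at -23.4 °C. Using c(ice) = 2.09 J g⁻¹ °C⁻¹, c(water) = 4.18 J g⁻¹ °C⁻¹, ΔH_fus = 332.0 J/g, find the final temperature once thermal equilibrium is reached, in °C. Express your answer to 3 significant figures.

T_f = 56.1 °C

Heat to bring ice to 0 °C and melt it: q₁ = 19.4×2.09×23.4 + 19.4×332.0 = 7389.6 J
Heat the water can supply cooling to 0 °C: 582.6×4.18×61.0 = 148551 J > q₁, so all ice melts.
Energy balance: 582.6×4.18×(61.0 − T) = 7389.6 + 19.4×4.18×(T − 0)
2435.268(61.0 − T) = 7389.6 + 81.092 T
148551 − 7389.6 = 2516.360 T
T = 141161.4 / 2516.360 = 56.10 °C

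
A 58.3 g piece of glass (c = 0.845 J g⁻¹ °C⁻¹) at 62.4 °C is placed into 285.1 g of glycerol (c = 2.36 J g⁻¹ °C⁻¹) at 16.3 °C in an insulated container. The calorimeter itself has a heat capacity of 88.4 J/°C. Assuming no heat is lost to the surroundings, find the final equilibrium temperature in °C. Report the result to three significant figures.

Heat lost by glass = heat gained by glycerol + calorimeter.
(58.3)(0.845)(62.4 − T) = [(285.1)(2.36) + 88.4](T − 16.3)
49.2635 (62.4 − T) = 761.236 (T − 16.3)
3074.0 − 49.2635 T = 761.236 T − 12408
15482.0 = 810.4995 T
T = 19.10 °C

T_f = 19.1 °C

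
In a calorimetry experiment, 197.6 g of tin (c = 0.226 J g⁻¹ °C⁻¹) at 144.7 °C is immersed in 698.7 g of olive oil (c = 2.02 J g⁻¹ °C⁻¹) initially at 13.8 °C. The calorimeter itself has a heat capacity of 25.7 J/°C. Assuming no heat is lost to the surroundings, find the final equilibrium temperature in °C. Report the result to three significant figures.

Heat lost by tin = heat gained by olive oil + calorimeter.
(197.6)(0.226)(144.7 − T) = [(698.7)(2.02) + 25.7](T − 13.8)
44.6576 (144.7 − T) = 1437.074 (T − 13.8)
6462.0 − 44.6576 T = 1437.074 T − 19832
26294.0 = 1481.7316 T
T = 17.745 °C

T_f = 17.7 °C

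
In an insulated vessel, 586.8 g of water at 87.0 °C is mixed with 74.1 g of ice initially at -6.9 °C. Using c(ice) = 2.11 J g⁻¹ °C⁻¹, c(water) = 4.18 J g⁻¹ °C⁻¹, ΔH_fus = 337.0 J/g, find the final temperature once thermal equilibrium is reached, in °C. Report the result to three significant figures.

Heat to bring ice to 0 °C and melt it: q₁ = 74.1×2.11×6.9 + 74.1×337.0 = 26051 J
Heat the water can supply cooling to 0 °C: 586.8×4.18×87.0 = 213396 J > q₁, so all ice melts.
Energy balance: 586.8×4.18×(87.0 − T) = 26051 + 74.1×4.18×(T − 0)
2452.824(87.0 − T) = 26051 + 309.738 T
213396 − 26051 = 2762.562 T
T = 187345 / 2762.562 = 67.82 °C

T_f = 67.8 °C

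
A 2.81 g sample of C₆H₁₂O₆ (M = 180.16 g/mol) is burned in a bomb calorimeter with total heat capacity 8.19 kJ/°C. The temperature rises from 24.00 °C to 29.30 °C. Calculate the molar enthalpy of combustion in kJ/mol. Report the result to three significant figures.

ΔH = -2780 kJ/mol

ΔT = 29.30 − 24.00 = 5.30 °C
q_cal = C_cal × ΔT = 8.19 × 5.30 = 43.407 kJ
n = 2.81 / 180.16 = 0.01560 mol
q_rxn = −q_cal = -43.407 kJ
ΔH = -43.407 / 0.01560 = -2783 kJ/mol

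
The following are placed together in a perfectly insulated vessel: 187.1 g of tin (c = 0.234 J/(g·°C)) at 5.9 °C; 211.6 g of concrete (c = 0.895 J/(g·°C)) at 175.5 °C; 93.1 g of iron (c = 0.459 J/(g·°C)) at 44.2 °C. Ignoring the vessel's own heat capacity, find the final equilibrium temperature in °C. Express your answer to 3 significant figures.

T_f = 128 °C

Σ mᵢcᵢ(T − Tᵢ) = 0  ⇒  T = Σ mᵢcᵢTᵢ / Σ mᵢcᵢ
Σ mᵢcᵢ = 187.1×0.234 + 211.6×0.895 + 93.1×0.459 = 275.8963
Σ mᵢcᵢTᵢ = 43.7814×5.9 + 189.382×175.5 + 42.7329×44.2 = 35384
T = 35384 / 275.8963 = 128.3 °C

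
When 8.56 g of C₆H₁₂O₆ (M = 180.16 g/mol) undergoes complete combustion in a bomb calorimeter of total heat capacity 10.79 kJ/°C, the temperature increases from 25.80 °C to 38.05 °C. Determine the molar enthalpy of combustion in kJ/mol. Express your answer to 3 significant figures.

ΔT = 38.05 − 25.80 = 12.25 °C
q_cal = C_cal × ΔT = 10.79 × 12.25 = 132.1775 kJ
n = 8.56 / 180.16 = 0.04751 mol
q_rxn = −q_cal = -132.1775 kJ
ΔH = -132.1775 / 0.04751 = -2782 kJ/mol

ΔH = -2780 kJ/mol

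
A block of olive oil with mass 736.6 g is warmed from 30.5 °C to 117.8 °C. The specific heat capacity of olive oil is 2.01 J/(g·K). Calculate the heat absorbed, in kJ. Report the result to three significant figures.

q = m c ΔT = 736.6 × 2.01 × (117.8 − 30.5)
q = 736.6 × 2.01 × 87.3 = 129300 J = 129 kJ

q = 129 kJ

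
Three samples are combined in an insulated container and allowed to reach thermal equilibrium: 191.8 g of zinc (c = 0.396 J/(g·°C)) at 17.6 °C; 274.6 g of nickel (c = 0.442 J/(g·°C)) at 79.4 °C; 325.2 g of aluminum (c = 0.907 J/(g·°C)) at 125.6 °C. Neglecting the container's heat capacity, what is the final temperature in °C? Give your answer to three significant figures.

T_f = 97.5 °C

Σ mᵢcᵢ(T − Tᵢ) = 0  ⇒  T = Σ mᵢcᵢTᵢ / Σ mᵢcᵢ
Σ mᵢcᵢ = 191.8×0.396 + 274.6×0.442 + 325.2×0.907 = 492.2824
Σ mᵢcᵢTᵢ = 75.9528×17.6 + 121.3732×79.4 + 294.9564×125.6 = 48020
T = 48020 / 492.2824 = 97.546 °C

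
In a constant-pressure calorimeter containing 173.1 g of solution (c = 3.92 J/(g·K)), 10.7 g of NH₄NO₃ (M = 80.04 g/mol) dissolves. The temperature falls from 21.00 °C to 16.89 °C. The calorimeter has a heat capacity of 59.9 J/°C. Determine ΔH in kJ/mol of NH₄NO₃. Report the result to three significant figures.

|ΔT| = |16.89 − 21.00| = 4.11 °C
|q_surr| = (173.1 × 3.92 + 59.9) × 4.11 = 738.452 × 4.11 = 3035 J
n(NH₄NO₃) = 10.7 / 80.04 = 0.1337 mol
Temperature fell, so q_rxn = +|q_surr| = 3.035 kJ
ΔH = q_rxn / n = 22.70 kJ/mol

ΔH = 22.7 kJ/mol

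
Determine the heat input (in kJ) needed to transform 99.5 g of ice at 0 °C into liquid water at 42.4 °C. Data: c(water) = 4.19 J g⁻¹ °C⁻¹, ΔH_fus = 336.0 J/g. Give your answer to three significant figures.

q1 (melt at 0 °C): 99.5 × 336.0 = 33432 J
q2 (heat water 0.0→42.4 °C): 99.5 × 4.19 × 42.4 = 17677 J
Total: 33432 + 17677 = 51109 J = 51.1 kJ

q = 51.1 kJ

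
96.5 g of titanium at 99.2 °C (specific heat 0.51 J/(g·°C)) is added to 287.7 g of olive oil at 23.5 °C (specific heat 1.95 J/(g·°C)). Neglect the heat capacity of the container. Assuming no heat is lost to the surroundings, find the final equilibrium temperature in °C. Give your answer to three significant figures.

Heat lost by titanium = heat gained by olive oil.
(96.5)(0.51)(99.2 − T) = (287.7)(1.95)(T − 23.5)
49.215 (99.2 − T) = 561.015 (T − 23.5)
4882.1 − 49.215 T = 561.015 T − 13184
18066.1 = 610.230 T
T = 29.61 °C

T_f = 29.6 °C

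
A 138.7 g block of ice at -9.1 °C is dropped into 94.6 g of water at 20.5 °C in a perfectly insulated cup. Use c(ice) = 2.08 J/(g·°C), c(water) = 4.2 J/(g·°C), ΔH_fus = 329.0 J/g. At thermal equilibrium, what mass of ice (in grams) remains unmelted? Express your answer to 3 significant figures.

m_ice remaining = 122 g

Heat to warm all ice to 0 °C: 138.7×2.08×9.1 = 2625.3 J
Heat released by water cooling to 0 °C: 94.6×4.2×20.5 = 8145.1 J
8145.1 J < 2625.3 + 138.7×329.0 = 48257.6 J, so not all ice melts; final T = 0 °C.
Heat left for melting: 8145.1 − 2625.3 = 5519.8 J
Mass melted = 5519.8 / 329.0 = 16.78 g
Ice remaining = 138.7 − 16.78 = 121.92 g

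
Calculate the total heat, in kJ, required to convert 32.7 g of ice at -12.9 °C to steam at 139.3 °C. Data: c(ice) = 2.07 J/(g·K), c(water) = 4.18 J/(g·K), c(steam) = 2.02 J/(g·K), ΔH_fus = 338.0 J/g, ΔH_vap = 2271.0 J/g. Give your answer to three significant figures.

q = 102 kJ

q1 (heat ice -12.9→0.0 °C): 32.7 × 2.07 × 12.9 = 873 J
q2 (melt at 0 °C): 32.7 × 338.0 = 11053 J
q3 (heat water 0.0→100.0 °C): 32.7 × 4.18 × 100.0 = 13669 J
q4 (vaporize at 100 °C): 32.7 × 2271.0 = 74262 J
q5 (heat steam 100.0→139.3 °C): 32.7 × 2.02 × 39.3 = 2596 J
Total: 873 + 11053 + 13669 + 74262 + 2596 = 102453 J = 102 kJ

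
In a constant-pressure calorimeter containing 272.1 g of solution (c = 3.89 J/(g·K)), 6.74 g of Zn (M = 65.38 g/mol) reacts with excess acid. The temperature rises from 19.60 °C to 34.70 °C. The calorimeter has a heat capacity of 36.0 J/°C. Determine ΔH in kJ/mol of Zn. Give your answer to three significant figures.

ΔH = -160 kJ/mol

|ΔT| = |34.70 − 19.60| = 15.10 °C
|q_surr| = (272.1 × 3.89 + 36.0) × 15.10 = 1094.469 × 15.10 = 16530 J
n(Zn) = 6.74 / 65.38 = 0.1031 mol
Temperature rose, so q_rxn = −|q_surr| = -16.53 kJ
ΔH = q_rxn / n = -160.3 kJ/mol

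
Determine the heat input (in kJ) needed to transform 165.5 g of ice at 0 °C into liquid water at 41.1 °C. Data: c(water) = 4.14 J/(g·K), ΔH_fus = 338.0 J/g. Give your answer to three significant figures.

q = 84.1 kJ

q1 (melt at 0 °C): 165.5 × 338.0 = 55939 J
q2 (heat water 0.0→41.1 °C): 165.5 × 4.14 × 41.1 = 28160 J
Total: 55939 + 28160 = 84099 J = 84.1 kJ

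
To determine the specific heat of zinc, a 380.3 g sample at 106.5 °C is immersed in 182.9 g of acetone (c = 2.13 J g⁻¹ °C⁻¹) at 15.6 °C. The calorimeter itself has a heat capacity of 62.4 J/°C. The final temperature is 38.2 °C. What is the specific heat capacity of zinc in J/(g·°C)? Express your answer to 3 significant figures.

q_gained = (182.9 × 2.13 + 62.4) × (38.2 − 15.6) = 10210 J
q_lost = 380.3 × c × (106.5 − 38.2) = 25974.49 c
Set equal: c = 10210 / 25974.49 = 0.393 J/(g·°C)

c = 0.393 J/(g·°C)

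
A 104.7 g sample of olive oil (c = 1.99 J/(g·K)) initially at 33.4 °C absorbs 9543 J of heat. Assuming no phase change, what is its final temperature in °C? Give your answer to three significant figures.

ΔT = q / (m c) = 9543 / (104.7 × 1.99) = 45.80 °C
T_f = 33.4 + 45.80 = 79.20 °C

T_f = 79.2 °C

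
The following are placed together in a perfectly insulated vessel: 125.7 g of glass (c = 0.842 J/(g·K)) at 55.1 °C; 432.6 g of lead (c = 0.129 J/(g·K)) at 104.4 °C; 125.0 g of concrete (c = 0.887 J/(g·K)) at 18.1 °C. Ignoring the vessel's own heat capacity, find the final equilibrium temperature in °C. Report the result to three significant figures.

T_f = 50.1 °C

Σ mᵢcᵢ(T − Tᵢ) = 0  ⇒  T = Σ mᵢcᵢTᵢ / Σ mᵢcᵢ
Σ mᵢcᵢ = 125.7×0.842 + 432.6×0.129 + 125.0×0.887 = 272.5198
Σ mᵢcᵢTᵢ = 105.8394×55.1 + 55.8054×104.4 + 110.875×18.1 = 13665
T = 13665 / 272.5198 = 50.14 °C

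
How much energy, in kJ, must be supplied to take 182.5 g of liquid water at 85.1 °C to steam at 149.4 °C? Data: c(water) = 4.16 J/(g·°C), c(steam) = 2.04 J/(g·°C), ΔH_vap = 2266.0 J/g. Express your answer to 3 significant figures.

q = 443 kJ

q1 (heat water 85.1→100.0 °C): 182.5 × 4.16 × 14.9 = 11312 J
q2 (vaporize at 100 °C): 182.5 × 2266.0 = 413545 J
q3 (heat steam 100.0→149.4 °C): 182.5 × 2.04 × 49.4 = 18392 J
Total: 11312 + 413545 + 18392 = 443249 J = 443 kJ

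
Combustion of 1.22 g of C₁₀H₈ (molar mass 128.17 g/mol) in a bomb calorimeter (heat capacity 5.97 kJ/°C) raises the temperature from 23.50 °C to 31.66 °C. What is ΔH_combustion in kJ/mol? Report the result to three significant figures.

ΔT = 31.66 − 23.50 = 8.16 °C
q_cal = C_cal × ΔT = 5.97 × 8.16 = 48.7152 kJ
n = 1.22 / 128.17 = 0.009519 mol
q_rxn = −q_cal = -48.7152 kJ
ΔH = -48.7152 / 0.009519 = -5118 kJ/mol

ΔH = -5120 kJ/mol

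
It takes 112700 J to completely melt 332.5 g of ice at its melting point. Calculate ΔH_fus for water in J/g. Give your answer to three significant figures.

ΔH_fus = q / m = 112700 / 332.5 = 339 J/g

ΔH_fus = 339 J/g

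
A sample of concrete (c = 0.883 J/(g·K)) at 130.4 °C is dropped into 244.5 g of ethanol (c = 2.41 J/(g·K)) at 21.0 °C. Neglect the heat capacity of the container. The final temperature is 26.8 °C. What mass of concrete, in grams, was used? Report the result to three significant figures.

q_gained = (244.5 × 2.41) × (26.8 − 21.0) = 3418 J
q_lost = m × 0.883 × (130.4 − 26.8) = 91.4788 m
m = 3418 / 91.4788 = 37.4 g

m = 37.4 g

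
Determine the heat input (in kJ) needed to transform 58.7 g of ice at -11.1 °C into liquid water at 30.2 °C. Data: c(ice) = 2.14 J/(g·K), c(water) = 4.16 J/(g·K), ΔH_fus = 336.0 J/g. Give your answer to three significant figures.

q = 28.5 kJ

q1 (heat ice -11.1→0.0 °C): 58.7 × 2.14 × 11.1 = 1394 J
q2 (melt at 0 °C): 58.7 × 336.0 = 19723 J
q3 (heat water 0.0→30.2 °C): 58.7 × 4.16 × 30.2 = 7375 J
Total: 1394 + 19723 + 7375 = 28492 J = 28.5 kJ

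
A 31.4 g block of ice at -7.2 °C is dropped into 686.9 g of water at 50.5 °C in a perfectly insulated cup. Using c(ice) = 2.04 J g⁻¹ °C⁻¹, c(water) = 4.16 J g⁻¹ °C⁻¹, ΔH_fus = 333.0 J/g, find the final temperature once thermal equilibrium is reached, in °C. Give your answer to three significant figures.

T_f = 44.6 °C

Heat to bring ice to 0 °C and melt it: q₁ = 31.4×2.04×7.2 + 31.4×333.0 = 10917 J
Heat the water can supply cooling to 0 °C: 686.9×4.16×50.5 = 144304 J > q₁, so all ice melts.
Energy balance: 686.9×4.16×(50.5 − T) = 10917 + 31.4×4.16×(T − 0)
2857.504(50.5 − T) = 10917 + 130.624 T
144304 − 10917 = 2988.128 T
T = 133387 / 2988.128 = 44.64 °C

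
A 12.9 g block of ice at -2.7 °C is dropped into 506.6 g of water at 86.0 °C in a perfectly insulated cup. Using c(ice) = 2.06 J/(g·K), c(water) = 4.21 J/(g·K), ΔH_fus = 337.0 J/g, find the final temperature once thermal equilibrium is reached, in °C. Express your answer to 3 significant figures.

Heat to bring ice to 0 °C and melt it: q₁ = 12.9×2.06×2.7 + 12.9×337.0 = 4419.0 J
Heat the water can supply cooling to 0 °C: 506.6×4.21×86.0 = 183420 J > q₁, so all ice melts.
Energy balance: 506.6×4.21×(86.0 − T) = 4419.0 + 12.9×4.21×(T − 0)
2132.786(86.0 − T) = 4419.0 + 54.309 T
183420 − 4419.0 = 2187.095 T
T = 179001.0 / 2187.095 = 81.84 °C

T_f = 81.8 °C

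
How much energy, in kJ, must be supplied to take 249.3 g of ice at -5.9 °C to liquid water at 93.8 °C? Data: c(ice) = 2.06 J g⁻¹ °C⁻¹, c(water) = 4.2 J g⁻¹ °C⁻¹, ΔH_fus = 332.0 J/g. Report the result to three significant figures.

q = 184 kJ

q1 (heat ice -5.9→0.0 °C): 249.3 × 2.06 × 5.9 = 3030 J
q2 (melt at 0 °C): 249.3 × 332.0 = 82768 J
q3 (heat water 0.0→93.8 °C): 249.3 × 4.2 × 93.8 = 98214 J
Total: 3030 + 82768 + 98214 = 184012 J = 184 kJ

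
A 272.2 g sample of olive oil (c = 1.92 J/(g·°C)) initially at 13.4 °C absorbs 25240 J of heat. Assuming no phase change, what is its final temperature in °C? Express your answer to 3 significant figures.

T_f = 61.7 °C

ΔT = q / (m c) = 25240 / (272.2 × 1.92) = 48.29 °C
T_f = 13.4 + 48.29 = 61.69 °C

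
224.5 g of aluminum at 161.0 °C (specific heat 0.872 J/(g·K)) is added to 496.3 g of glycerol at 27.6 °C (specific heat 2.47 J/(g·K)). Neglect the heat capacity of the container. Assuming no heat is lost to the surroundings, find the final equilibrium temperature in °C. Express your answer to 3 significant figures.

Heat lost by aluminum = heat gained by glycerol.
(224.5)(0.872)(161.0 − T) = (496.3)(2.47)(T − 27.6)
195.764 (161.0 − T) = 1225.861 (T − 27.6)
31518 − 195.764 T = 1225.861 T − 33834
65352 = 1421.625 T
T = 45.97 °C

T_f = 46.0 °C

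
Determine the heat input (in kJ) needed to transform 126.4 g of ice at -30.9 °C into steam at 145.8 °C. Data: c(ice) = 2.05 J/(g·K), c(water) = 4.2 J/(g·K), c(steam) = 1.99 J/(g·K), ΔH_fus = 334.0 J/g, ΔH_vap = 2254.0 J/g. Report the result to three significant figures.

q1 (heat ice -30.9→0.0 °C): 126.4 × 2.05 × 30.9 = 8007 J
q2 (melt at 0 °C): 126.4 × 334.0 = 42218 J
q3 (heat water 0.0→100.0 °C): 126.4 × 4.2 × 100.0 = 53088 J
q4 (vaporize at 100 °C): 126.4 × 2254.0 = 284906 J
q5 (heat steam 100.0→145.8 °C): 126.4 × 1.99 × 45.8 = 11520 J
Total: 8007 + 42218 + 53088 + 284906 + 11520 = 399739 J = 400 kJ

q = 400 kJ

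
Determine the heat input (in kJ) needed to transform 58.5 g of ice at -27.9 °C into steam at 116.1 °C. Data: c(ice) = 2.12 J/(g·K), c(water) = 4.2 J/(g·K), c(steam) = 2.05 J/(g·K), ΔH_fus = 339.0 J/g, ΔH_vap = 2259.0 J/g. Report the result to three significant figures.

q1 (heat ice -27.9→0.0 °C): 58.5 × 2.12 × 27.9 = 3460 J
q2 (melt at 0 °C): 58.5 × 339.0 = 19832 J
q3 (heat water 0.0→100.0 °C): 58.5 × 4.2 × 100.0 = 24570 J
q4 (vaporize at 100 °C): 58.5 × 2259.0 = 132152 J
q5 (heat steam 100.0→116.1 °C): 58.5 × 2.05 × 16.1 = 1931 J
Total: 3460 + 19832 + 24570 + 132152 + 1931 = 181945 J = 182 kJ

q = 182 kJ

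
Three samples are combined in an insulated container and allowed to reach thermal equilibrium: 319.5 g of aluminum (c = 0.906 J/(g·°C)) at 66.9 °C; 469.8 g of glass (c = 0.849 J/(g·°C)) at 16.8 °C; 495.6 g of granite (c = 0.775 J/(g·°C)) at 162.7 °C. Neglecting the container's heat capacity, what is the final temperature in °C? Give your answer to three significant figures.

T_f = 82.6 °C

Σ mᵢcᵢ(T − Tᵢ) = 0  ⇒  T = Σ mᵢcᵢTᵢ / Σ mᵢcᵢ
Σ mᵢcᵢ = 319.5×0.906 + 469.8×0.849 + 495.6×0.775 = 1072.4172
Σ mᵢcᵢTᵢ = 289.467×66.9 + 398.8602×16.8 + 384.09×162.7 = 88558
T = 88558 / 1072.4172 = 82.58 °C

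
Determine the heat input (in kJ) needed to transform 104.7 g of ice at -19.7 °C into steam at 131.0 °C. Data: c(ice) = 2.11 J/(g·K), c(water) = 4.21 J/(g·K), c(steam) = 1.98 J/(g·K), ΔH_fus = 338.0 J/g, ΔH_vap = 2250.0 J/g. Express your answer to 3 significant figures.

q1 (heat ice -19.7→0.0 °C): 104.7 × 2.11 × 19.7 = 4352 J
q2 (melt at 0 °C): 104.7 × 338.0 = 35389 J
q3 (heat water 0.0→100.0 °C): 104.7 × 4.21 × 100.0 = 44079 J
q4 (vaporize at 100 °C): 104.7 × 2250.0 = 235575 J
q5 (heat steam 100.0→131.0 °C): 104.7 × 1.98 × 31.0 = 6426 J
Total: 4352 + 35389 + 44079 + 235575 + 6426 = 325821 J = 326 kJ

q = 326 kJ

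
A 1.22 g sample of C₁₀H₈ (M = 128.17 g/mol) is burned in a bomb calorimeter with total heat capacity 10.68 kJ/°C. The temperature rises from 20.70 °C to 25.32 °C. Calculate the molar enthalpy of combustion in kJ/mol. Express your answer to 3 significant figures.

ΔT = 25.32 − 20.70 = 4.62 °C
q_cal = C_cal × ΔT = 10.68 × 4.62 = 49.3416 kJ
n = 1.22 / 128.17 = 0.009519 mol
q_rxn = −q_cal = -49.3416 kJ
ΔH = -49.3416 / 0.009519 = -5183 kJ/mol

ΔH = -5180 kJ/mol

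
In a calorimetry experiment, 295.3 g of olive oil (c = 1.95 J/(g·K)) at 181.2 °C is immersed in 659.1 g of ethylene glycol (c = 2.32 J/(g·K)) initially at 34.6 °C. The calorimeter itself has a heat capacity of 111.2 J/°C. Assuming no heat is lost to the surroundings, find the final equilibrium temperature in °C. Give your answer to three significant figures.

T_f = 72.7 °C

Heat lost by olive oil = heat gained by ethylene glycol + calorimeter.
(295.3)(1.95)(181.2 − T) = [(659.1)(2.32) + 111.2](T − 34.6)
575.835 (181.2 − T) = 1640.312 (T − 34.6)
104340 − 575.835 T = 1640.312 T − 56755
161095 = 2216.147 T
T = 72.69 °C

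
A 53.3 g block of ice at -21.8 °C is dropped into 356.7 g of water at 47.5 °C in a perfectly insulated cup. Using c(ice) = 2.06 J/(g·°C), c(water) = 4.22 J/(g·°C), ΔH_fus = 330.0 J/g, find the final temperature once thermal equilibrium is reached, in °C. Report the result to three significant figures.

T_f = 29.8 °C

Heat to bring ice to 0 °C and melt it: q₁ = 53.3×2.06×21.8 + 53.3×330.0 = 19983 J
Heat the water can supply cooling to 0 °C: 356.7×4.22×47.5 = 71500.5 J > q₁, so all ice melts.
Energy balance: 356.7×4.22×(47.5 − T) = 19983 + 53.3×4.22×(T − 0)
1505.274(47.5 − T) = 19983 + 224.926 T
71500.5 − 19983 = 1730.200 T
T = 51517.5 / 1730.200 = 29.78 °C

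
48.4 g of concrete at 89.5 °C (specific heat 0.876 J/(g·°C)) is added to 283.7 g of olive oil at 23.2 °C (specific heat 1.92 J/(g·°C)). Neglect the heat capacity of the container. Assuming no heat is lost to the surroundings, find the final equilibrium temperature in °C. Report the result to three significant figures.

Heat lost by concrete = heat gained by olive oil.
(48.4)(0.876)(89.5 − T) = (283.7)(1.92)(T − 23.2)
42.3984 (89.5 − T) = 544.704 (T − 23.2)
3794.7 − 42.3984 T = 544.704 T − 12637
16431.7 = 587.1024 T
T = 27.99 °C

T_f = 28.0 °C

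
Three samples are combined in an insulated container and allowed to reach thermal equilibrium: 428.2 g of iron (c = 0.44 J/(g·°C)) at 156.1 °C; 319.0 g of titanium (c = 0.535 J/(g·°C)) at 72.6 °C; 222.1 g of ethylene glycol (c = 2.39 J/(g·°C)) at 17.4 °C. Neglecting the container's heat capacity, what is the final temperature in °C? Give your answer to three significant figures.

T_f = 57.4 °C

Σ mᵢcᵢ(T − Tᵢ) = 0  ⇒  T = Σ mᵢcᵢTᵢ / Σ mᵢcᵢ
Σ mᵢcᵢ = 428.2×0.44 + 319.0×0.535 + 222.1×2.39 = 889.892
Σ mᵢcᵢTᵢ = 188.408×156.1 + 170.665×72.6 + 530.819×17.4 = 51037
T = 51037 / 889.892 = 57.35 °C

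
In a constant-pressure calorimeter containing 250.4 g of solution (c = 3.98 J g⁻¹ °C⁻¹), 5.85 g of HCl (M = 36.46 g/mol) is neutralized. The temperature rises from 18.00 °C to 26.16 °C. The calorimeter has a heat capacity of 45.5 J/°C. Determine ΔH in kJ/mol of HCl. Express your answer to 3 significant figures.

|ΔT| = |26.16 − 18.00| = 8.16 °C
|q_surr| = (250.4 × 3.98 + 45.5) × 8.16 = 1042.092 × 8.16 = 8503 J
n(HCl) = 5.85 / 36.46 = 0.1604 mol
Temperature rose, so q_rxn = −|q_surr| = -8.503 kJ
ΔH = q_rxn / n = -53.01 kJ/mol

ΔH = -53.0 kJ/mol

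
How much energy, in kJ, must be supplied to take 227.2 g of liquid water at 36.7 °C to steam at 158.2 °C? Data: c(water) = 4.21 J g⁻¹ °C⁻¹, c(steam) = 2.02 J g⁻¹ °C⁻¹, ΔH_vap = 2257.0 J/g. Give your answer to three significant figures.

q1 (heat water 36.7→100.0 °C): 227.2 × 4.21 × 63.3 = 60547 J
q2 (vaporize at 100 °C): 227.2 × 2257.0 = 512790 J
q3 (heat steam 100.0→158.2 °C): 227.2 × 2.02 × 58.2 = 26711 J
Total: 60547 + 512790 + 26711 = 600048 J = 600 kJ

q = 600 kJ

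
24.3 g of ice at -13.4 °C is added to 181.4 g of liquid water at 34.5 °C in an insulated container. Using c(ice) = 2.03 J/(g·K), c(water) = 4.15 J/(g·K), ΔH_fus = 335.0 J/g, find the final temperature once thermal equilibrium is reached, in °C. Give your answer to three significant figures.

T_f = 20.1 °C

Heat to bring ice to 0 °C and melt it: q₁ = 24.3×2.03×13.4 + 24.3×335.0 = 8801.5 J
Heat the water can supply cooling to 0 °C: 181.4×4.15×34.5 = 25971.9 J > q₁, so all ice melts.
Energy balance: 181.4×4.15×(34.5 − T) = 8801.5 + 24.3×4.15×(T − 0)
752.81(34.5 − T) = 8801.5 + 100.845 T
25971.9 − 8801.5 = 853.655 T
T = 17170.4 / 853.655 = 20.11 °C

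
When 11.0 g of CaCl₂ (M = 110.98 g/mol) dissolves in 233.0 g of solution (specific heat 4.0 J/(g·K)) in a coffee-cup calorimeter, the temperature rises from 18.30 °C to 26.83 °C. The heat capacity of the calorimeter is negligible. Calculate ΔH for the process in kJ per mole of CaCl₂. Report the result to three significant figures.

ΔH = -80.2 kJ/mol

|ΔT| = |26.83 − 18.30| = 8.53 °C
|q_surr| = (233.0 × 4.0) × 8.53 = 932 × 8.53 = 7950 J
n(CaCl₂) = 11.0 / 110.98 = 0.09912 mol
Temperature rose, so q_rxn = −|q_surr| = -7.950 kJ
ΔH = q_rxn / n = -80.21 kJ/mol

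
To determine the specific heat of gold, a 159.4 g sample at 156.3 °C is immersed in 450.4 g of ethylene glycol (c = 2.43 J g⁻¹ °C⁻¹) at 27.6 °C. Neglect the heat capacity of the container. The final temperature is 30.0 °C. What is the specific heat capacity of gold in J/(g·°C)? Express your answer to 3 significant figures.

q_gained = (450.4 × 2.43) × (30.0 − 27.6) = 2627 J
q_lost = 159.4 × c × (156.3 − 30.0) = 20132.22 c
Set equal: c = 2627 / 20132.22 = 0.130 J/(g·°C)

c = 0.130 J/(g·°C)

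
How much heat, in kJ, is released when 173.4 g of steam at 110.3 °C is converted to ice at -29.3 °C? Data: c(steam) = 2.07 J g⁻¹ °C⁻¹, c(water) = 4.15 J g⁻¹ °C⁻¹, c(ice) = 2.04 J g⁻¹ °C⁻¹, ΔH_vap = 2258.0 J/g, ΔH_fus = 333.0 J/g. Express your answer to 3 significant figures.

q = 535 kJ

q1 (cool steam 110.3→100 °C): 173.4 × 2.07 × 10.3 = 3697 J
q2 (condense at 100 °C): 173.4 × 2258.0 = 391537 J
q3 (cool water 100→0 °C): 173.4 × 4.15 × 100.0 = 71961 J
q4 (freeze at 0 °C): 173.4 × 333.0 = 57742 J
q5 (cool ice 0→-29.3 °C): 173.4 × 2.04 × 29.3 = 10364 J
Total: 3697 + 391537 + 71961 + 57742 + 10364 = 535301 J = 535 kJ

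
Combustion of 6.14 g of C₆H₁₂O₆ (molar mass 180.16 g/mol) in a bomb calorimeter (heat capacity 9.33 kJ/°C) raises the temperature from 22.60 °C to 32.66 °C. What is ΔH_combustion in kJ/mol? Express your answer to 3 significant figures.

ΔH = -2750 kJ/mol

ΔT = 32.66 − 22.60 = 10.06 °C
q_cal = C_cal × ΔT = 9.33 × 10.06 = 93.8598 kJ
n = 6.14 / 180.16 = 0.03408 mol
q_rxn = −q_cal = -93.8598 kJ
ΔH = -93.8598 / 0.03408 = -2754 kJ/mol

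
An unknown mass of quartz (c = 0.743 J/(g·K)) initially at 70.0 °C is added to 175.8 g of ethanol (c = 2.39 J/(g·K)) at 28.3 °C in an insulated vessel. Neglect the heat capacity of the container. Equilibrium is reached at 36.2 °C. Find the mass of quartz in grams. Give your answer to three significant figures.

m = 132 g

q_gained = (175.8 × 2.39) × (36.2 − 28.3) = 3319 J
q_lost = m × 0.743 × (70.0 − 36.2) = 25.1134 m
m = 3319 / 25.1134 = 132 g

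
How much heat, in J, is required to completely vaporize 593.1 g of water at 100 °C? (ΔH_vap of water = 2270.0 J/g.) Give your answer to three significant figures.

q = m × ΔH_vap = 593.1 × 2270.0 = 1346000 J

q = 1350000 J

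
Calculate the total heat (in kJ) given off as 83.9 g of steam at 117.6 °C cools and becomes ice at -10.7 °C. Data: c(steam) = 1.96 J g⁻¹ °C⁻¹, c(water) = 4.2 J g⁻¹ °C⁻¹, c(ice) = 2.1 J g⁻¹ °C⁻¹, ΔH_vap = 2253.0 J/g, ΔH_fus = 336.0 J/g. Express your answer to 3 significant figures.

q = 257 kJ

q1 (cool steam 117.6→100 °C): 83.9 × 1.96 × 17.6 = 2894 J
q2 (condense at 100 °C): 83.9 × 2253.0 = 189027 J
q3 (cool water 100→0 °C): 83.9 × 4.2 × 100.0 = 35238 J
q4 (freeze at 0 °C): 83.9 × 336.0 = 28190 J
q5 (cool ice 0→-10.7 °C): 83.9 × 2.1 × 10.7 = 1885 J
Total: 2894 + 189027 + 35238 + 28190 + 1885 = 257234 J = 257 kJ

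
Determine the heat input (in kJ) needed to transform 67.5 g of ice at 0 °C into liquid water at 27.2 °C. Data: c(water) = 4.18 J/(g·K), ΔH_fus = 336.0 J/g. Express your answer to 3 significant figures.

q1 (melt at 0 °C): 67.5 × 336.0 = 22680 J
q2 (heat water 0.0→27.2 °C): 67.5 × 4.18 × 27.2 = 7674 J
Total: 22680 + 7674 = 30354 J = 30.4 kJ

q = 30.4 kJ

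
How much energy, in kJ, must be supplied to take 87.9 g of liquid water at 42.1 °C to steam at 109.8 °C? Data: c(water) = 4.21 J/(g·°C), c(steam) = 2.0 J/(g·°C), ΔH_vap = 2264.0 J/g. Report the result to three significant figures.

q1 (heat water 42.1→100.0 °C): 87.9 × 4.21 × 57.9 = 21426 J
q2 (vaporize at 100 °C): 87.9 × 2264.0 = 199006 J
q3 (heat steam 100.0→109.8 °C): 87.9 × 2.0 × 9.8 = 1723 J
Total: 21426 + 199006 + 1723 = 222155 J = 222 kJ

q = 222 kJ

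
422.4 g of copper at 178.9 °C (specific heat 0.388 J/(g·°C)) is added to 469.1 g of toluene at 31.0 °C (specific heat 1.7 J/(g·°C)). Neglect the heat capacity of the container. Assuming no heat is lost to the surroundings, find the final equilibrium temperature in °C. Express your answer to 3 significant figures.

Heat lost by copper = heat gained by toluene.
(422.4)(0.388)(178.9 − T) = (469.1)(1.7)(T − 31.0)
163.8912 (178.9 − T) = 797.47 (T − 31.0)
29320 − 163.8912 T = 797.47 T − 24722
54042 = 961.3612 T
T = 56.21 °C

T_f = 56.2 °C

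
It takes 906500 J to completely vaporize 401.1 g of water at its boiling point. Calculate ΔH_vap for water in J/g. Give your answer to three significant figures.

ΔH_vap = q / m = 906500 / 401.1 = 2260 J/g

ΔH_vap = 2260 J/g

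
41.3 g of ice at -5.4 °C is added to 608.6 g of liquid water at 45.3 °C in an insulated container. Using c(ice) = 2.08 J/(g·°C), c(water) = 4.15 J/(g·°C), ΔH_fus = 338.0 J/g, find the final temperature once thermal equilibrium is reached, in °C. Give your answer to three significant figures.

Heat to bring ice to 0 °C and melt it: q₁ = 41.3×2.08×5.4 + 41.3×338.0 = 14423 J
Heat the water can supply cooling to 0 °C: 608.6×4.15×45.3 = 114414 J > q₁, so all ice melts.
Energy balance: 608.6×4.15×(45.3 − T) = 14423 + 41.3×4.15×(T − 0)
2525.69(45.3 − T) = 14423 + 171.395 T
114414 − 14423 = 2697.085 T
T = 99991 / 2697.085 = 37.07 °C

T_f = 37.1 °C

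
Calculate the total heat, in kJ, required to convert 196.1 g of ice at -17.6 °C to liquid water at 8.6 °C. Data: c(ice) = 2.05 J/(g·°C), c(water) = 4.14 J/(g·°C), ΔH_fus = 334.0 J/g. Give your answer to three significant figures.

q = 79.6 kJ

q1 (heat ice -17.6→0.0 °C): 196.1 × 2.05 × 17.6 = 7075 J
q2 (melt at 0 °C): 196.1 × 334.0 = 65497 J
q3 (heat water 0.0→8.6 °C): 196.1 × 4.14 × 8.6 = 6982 J
Total: 7075 + 65497 + 6982 = 79554 J = 79.6 kJ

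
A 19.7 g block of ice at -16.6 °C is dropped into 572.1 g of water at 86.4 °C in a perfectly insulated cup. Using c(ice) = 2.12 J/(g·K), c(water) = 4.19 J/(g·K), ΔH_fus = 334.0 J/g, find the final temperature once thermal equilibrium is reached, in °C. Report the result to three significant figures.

T_f = 80.6 °C

Heat to bring ice to 0 °C and melt it: q₁ = 19.7×2.12×16.6 + 19.7×334.0 = 7273.1 J
Heat the water can supply cooling to 0 °C: 572.1×4.19×86.4 = 207109 J > q₁, so all ice melts.
Energy balance: 572.1×4.19×(86.4 − T) = 7273.1 + 19.7×4.19×(T − 0)
2397.099(86.4 − T) = 7273.1 + 82.543 T
207109 − 7273.1 = 2479.642 T
T = 199835.9 / 2479.642 = 80.59 °C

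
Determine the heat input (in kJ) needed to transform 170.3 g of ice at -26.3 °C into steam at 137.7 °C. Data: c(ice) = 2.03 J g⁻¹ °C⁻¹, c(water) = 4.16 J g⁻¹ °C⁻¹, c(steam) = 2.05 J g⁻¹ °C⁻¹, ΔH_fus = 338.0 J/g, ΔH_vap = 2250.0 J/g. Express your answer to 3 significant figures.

q = 534 kJ

q1 (heat ice -26.3→0.0 °C): 170.3 × 2.03 × 26.3 = 9092 J
q2 (melt at 0 °C): 170.3 × 338.0 = 57561 J
q3 (heat water 0.0→100.0 °C): 170.3 × 4.16 × 100.0 = 70845 J
q4 (vaporize at 100 °C): 170.3 × 2250.0 = 383175 J
q5 (heat steam 100.0→137.7 °C): 170.3 × 2.05 × 37.7 = 13162 J
Total: 9092 + 57561 + 70845 + 383175 + 13162 = 533835 J = 534 kJ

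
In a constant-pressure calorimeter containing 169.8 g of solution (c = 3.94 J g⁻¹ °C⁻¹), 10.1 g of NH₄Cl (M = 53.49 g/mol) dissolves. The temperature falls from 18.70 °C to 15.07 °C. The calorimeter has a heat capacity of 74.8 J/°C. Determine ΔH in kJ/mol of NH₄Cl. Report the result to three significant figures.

ΔH = 14.3 kJ/mol

|ΔT| = |15.07 − 18.70| = 3.63 °C
|q_surr| = (169.8 × 3.94 + 74.8) × 3.63 = 743.812 × 3.63 = 2700 J
n(NH₄Cl) = 10.1 / 53.49 = 0.1888 mol
Temperature fell, so q_rxn = +|q_surr| = 2.700 kJ
ΔH = q_rxn / n = 14.30 kJ/mol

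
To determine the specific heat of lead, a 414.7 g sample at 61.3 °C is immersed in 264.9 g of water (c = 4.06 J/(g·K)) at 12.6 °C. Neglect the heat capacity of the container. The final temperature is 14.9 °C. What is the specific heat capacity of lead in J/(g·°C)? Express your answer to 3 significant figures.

q_gained = (264.9 × 4.06) × (14.9 − 12.6) = 2474 J
q_lost = 414.7 × c × (61.3 − 14.9) = 19242.08 c
Set equal: c = 2474 / 19242.08 = 0.129 J/(g·°C)

c = 0.129 J/(g·°C)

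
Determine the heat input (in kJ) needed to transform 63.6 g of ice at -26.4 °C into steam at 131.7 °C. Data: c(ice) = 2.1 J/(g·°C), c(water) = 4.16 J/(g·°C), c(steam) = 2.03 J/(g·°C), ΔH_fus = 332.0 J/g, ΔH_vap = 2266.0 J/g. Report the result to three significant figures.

q1 (heat ice -26.4→0.0 °C): 63.6 × 2.1 × 26.4 = 3526 J
q2 (melt at 0 °C): 63.6 × 332.0 = 21115 J
q3 (heat water 0.0→100.0 °C): 63.6 × 4.16 × 100.0 = 26458 J
q4 (vaporize at 100 °C): 63.6 × 2266.0 = 144118 J
q5 (heat steam 100.0→131.7 °C): 63.6 × 2.03 × 31.7 = 4093 J
Total: 3526 + 21115 + 26458 + 144118 + 4093 = 199310 J = 199 kJ

q = 199 kJ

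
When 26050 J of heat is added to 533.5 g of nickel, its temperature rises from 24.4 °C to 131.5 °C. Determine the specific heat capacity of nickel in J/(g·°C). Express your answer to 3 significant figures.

c = 0.456 J/(g·°C)

c = q / (m ΔT) = 26050 / (533.5 × 107.1)
c = 26050 / 57137.85 = 0.456 J/(g·°C)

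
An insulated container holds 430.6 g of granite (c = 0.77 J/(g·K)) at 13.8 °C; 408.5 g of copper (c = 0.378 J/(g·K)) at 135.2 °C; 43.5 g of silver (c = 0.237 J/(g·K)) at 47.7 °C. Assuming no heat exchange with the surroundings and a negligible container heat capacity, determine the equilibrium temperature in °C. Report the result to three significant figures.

T_f = 52.3 °C

Σ mᵢcᵢ(T − Tᵢ) = 0  ⇒  T = Σ mᵢcᵢTᵢ / Σ mᵢcᵢ
Σ mᵢcᵢ = 430.6×0.77 + 408.5×0.378 + 43.5×0.237 = 496.2845
Σ mᵢcᵢTᵢ = 331.562×13.8 + 154.413×135.2 + 10.3095×47.7 = 25944
T = 25944 / 496.2845 = 52.28 °C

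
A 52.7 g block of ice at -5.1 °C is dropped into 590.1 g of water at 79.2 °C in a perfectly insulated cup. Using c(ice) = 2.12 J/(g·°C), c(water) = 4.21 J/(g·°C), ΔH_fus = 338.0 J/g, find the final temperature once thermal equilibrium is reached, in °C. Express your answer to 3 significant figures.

T_f = 65.9 °C

Heat to bring ice to 0 °C and melt it: q₁ = 52.7×2.12×5.1 + 52.7×338.0 = 18382 J
Heat the water can supply cooling to 0 °C: 590.1×4.21×79.2 = 196758 J > q₁, so all ice melts.
Energy balance: 590.1×4.21×(79.2 − T) = 18382 + 52.7×4.21×(T − 0)
2484.321(79.2 − T) = 18382 + 221.867 T
196758 − 18382 = 2706.188 T
T = 178376 / 2706.188 = 65.91 °C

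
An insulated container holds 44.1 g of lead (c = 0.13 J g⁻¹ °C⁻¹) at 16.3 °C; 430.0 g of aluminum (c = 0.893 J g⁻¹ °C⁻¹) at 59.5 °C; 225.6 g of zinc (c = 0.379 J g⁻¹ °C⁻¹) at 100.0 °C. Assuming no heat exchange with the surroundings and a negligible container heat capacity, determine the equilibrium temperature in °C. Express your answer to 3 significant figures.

T_f = 66.3 °C

Σ mᵢcᵢ(T − Tᵢ) = 0  ⇒  T = Σ mᵢcᵢTᵢ / Σ mᵢcᵢ
Σ mᵢcᵢ = 44.1×0.13 + 430.0×0.893 + 225.6×0.379 = 475.2254
Σ mᵢcᵢTᵢ = 5.733×16.3 + 383.99×59.5 + 85.5024×100.0 = 31491
T = 31491 / 475.2254 = 66.27 °C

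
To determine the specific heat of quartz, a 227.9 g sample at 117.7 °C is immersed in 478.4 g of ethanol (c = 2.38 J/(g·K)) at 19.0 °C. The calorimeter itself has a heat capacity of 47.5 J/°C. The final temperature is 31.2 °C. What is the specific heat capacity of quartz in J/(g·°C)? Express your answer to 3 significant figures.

q_gained = (478.4 × 2.38 + 47.5) × (31.2 − 19.0) = 14470 J
q_lost = 227.9 × c × (117.7 − 31.2) = 19713.35 c
Set equal: c = 14470 / 19713.35 = 0.734 J/(g·°C)

c = 0.734 J/(g·°C)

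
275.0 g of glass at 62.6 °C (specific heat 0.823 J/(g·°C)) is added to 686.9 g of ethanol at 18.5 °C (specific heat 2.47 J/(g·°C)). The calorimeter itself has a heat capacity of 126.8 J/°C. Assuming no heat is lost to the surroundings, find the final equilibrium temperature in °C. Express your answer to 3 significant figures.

T_f = 23.4 °C

Heat lost by glass = heat gained by ethanol + calorimeter.
(275.0)(0.823)(62.6 − T) = [(686.9)(2.47) + 126.8](T − 18.5)
226.325 (62.6 − T) = 1823.443 (T − 18.5)
14168 − 226.325 T = 1823.443 T − 33734
47902 = 2049.768 T
T = 23.37 °C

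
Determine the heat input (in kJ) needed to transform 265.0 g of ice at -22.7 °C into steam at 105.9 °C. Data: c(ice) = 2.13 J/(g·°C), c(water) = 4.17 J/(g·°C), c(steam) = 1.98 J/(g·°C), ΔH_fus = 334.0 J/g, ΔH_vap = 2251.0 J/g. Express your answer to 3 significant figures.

q1 (heat ice -22.7→0.0 °C): 265.0 × 2.13 × 22.7 = 12813 J
q2 (melt at 0 °C): 265.0 × 334.0 = 88510 J
q3 (heat water 0.0→100.0 °C): 265.0 × 4.17 × 100.0 = 110505 J
q4 (vaporize at 100 °C): 265.0 × 2251.0 = 596515 J
q5 (heat steam 100.0→105.9 °C): 265.0 × 1.98 × 5.9 = 3096 J
Total: 12813 + 88510 + 110505 + 596515 + 3096 = 811439 J = 811 kJ

q = 811 kJ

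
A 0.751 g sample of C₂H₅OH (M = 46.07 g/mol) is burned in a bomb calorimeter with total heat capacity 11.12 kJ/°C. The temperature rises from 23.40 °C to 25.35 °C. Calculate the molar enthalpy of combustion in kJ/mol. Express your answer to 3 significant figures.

ΔT = 25.35 − 23.40 = 1.95 °C
q_cal = C_cal × ΔT = 11.12 × 1.95 = 21.684 kJ
n = 0.751 / 46.07 = 0.01630 mol
q_rxn = −q_cal = -21.684 kJ
ΔH = -21.684 / 0.01630 = -1330 kJ/mol

ΔH = -1330 kJ/mol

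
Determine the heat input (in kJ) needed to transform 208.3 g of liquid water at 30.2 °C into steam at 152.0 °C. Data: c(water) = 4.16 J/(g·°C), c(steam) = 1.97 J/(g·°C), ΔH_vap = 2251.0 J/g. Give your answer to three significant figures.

q = 551 kJ

q1 (heat water 30.2→100.0 °C): 208.3 × 4.16 × 69.8 = 60484 J
q2 (vaporize at 100 °C): 208.3 × 2251.0 = 468883 J
q3 (heat steam 100.0→152.0 °C): 208.3 × 1.97 × 52.0 = 21338 J
Total: 60484 + 468883 + 21338 = 550705 J = 551 kJ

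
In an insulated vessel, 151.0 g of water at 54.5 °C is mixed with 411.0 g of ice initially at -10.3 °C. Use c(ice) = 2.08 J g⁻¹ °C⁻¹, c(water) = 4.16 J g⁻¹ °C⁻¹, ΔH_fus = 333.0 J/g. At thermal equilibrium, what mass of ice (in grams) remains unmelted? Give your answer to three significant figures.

Heat to warm all ice to 0 °C: 411.0×2.08×10.3 = 8805.3 J
Heat released by water cooling to 0 °C: 151.0×4.16×54.5 = 34235 J
34235 J < 8805.3 + 411.0×333.0 = 145668.3 J, so not all ice melts; final T = 0 °C.
Heat left for melting: 34235 − 8805.3 = 25429.7 J
Mass melted = 25429.7 / 333.0 = 76.37 g
Ice remaining = 411.0 − 76.37 = 334.63 g

m_ice remaining = 335 g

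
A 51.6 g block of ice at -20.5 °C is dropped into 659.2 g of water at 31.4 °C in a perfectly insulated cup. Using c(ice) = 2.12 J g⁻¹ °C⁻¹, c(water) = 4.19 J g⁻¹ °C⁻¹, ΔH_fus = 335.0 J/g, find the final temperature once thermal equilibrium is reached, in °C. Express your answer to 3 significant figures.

Heat to bring ice to 0 °C and melt it: q₁ = 51.6×2.12×20.5 + 51.6×335.0 = 19529 J
Heat the water can supply cooling to 0 °C: 659.2×4.19×31.4 = 86728.3 J > q₁, so all ice melts.
Energy balance: 659.2×4.19×(31.4 − T) = 19529 + 51.6×4.19×(T − 0)
2762.048(31.4 − T) = 19529 + 216.204 T
86728.3 − 19529 = 2978.252 T
T = 67199.3 / 2978.252 = 22.56 °C

T_f = 22.6 °C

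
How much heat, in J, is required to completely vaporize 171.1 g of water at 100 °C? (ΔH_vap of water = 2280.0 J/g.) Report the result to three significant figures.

q = 390000 J

q = m × ΔH_vap = 171.1 × 2280.0 = 390100 J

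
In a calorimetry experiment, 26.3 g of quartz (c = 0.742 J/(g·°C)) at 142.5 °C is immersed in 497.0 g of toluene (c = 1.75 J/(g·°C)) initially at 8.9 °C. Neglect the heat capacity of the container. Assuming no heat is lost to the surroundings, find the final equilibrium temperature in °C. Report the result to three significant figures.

Heat lost by quartz = heat gained by toluene.
(26.3)(0.742)(142.5 − T) = (497.0)(1.75)(T − 8.9)
19.5146 (142.5 − T) = 869.75 (T − 8.9)
2780.8 − 19.5146 T = 869.75 T − 7740.8
10521.6 = 889.2646 T
T = 11.83 °C

T_f = 11.8 °C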